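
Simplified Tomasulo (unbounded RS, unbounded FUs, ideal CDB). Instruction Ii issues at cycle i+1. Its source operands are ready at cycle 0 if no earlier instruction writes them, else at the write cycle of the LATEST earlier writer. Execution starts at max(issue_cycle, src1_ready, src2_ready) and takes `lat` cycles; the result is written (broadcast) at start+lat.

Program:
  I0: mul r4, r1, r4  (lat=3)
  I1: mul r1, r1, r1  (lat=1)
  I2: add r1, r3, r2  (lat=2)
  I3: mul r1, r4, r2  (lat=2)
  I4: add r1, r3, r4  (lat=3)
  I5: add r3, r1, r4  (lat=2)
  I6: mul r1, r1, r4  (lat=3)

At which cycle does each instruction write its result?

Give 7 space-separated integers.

Answer: 4 3 5 6 8 10 11

Derivation:
I0 mul r4: issue@1 deps=(None,None) exec_start@1 write@4
I1 mul r1: issue@2 deps=(None,None) exec_start@2 write@3
I2 add r1: issue@3 deps=(None,None) exec_start@3 write@5
I3 mul r1: issue@4 deps=(0,None) exec_start@4 write@6
I4 add r1: issue@5 deps=(None,0) exec_start@5 write@8
I5 add r3: issue@6 deps=(4,0) exec_start@8 write@10
I6 mul r1: issue@7 deps=(4,0) exec_start@8 write@11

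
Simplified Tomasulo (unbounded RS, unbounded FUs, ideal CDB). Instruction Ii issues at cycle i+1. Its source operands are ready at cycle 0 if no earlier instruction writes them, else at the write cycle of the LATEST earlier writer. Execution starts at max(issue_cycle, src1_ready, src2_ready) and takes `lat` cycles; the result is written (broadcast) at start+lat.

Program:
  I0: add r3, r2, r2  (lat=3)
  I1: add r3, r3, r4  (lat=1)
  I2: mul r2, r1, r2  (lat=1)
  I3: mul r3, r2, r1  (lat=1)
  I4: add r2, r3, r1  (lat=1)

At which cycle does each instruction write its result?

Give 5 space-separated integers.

I0 add r3: issue@1 deps=(None,None) exec_start@1 write@4
I1 add r3: issue@2 deps=(0,None) exec_start@4 write@5
I2 mul r2: issue@3 deps=(None,None) exec_start@3 write@4
I3 mul r3: issue@4 deps=(2,None) exec_start@4 write@5
I4 add r2: issue@5 deps=(3,None) exec_start@5 write@6

Answer: 4 5 4 5 6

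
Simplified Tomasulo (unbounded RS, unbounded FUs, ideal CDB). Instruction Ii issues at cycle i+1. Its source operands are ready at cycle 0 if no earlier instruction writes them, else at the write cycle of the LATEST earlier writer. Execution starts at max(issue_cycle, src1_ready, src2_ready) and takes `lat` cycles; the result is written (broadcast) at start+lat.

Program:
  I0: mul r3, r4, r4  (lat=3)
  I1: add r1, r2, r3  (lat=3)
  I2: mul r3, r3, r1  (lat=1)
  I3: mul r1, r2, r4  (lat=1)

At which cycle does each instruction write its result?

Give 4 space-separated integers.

Answer: 4 7 8 5

Derivation:
I0 mul r3: issue@1 deps=(None,None) exec_start@1 write@4
I1 add r1: issue@2 deps=(None,0) exec_start@4 write@7
I2 mul r3: issue@3 deps=(0,1) exec_start@7 write@8
I3 mul r1: issue@4 deps=(None,None) exec_start@4 write@5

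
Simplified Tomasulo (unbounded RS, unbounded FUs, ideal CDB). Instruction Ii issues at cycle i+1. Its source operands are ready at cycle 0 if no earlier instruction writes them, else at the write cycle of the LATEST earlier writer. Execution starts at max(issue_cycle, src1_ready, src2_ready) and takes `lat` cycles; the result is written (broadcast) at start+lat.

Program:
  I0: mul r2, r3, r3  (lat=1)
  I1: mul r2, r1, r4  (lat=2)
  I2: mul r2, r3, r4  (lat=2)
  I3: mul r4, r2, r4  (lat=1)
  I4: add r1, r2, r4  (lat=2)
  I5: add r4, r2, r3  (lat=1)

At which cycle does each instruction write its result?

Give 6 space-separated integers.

I0 mul r2: issue@1 deps=(None,None) exec_start@1 write@2
I1 mul r2: issue@2 deps=(None,None) exec_start@2 write@4
I2 mul r2: issue@3 deps=(None,None) exec_start@3 write@5
I3 mul r4: issue@4 deps=(2,None) exec_start@5 write@6
I4 add r1: issue@5 deps=(2,3) exec_start@6 write@8
I5 add r4: issue@6 deps=(2,None) exec_start@6 write@7

Answer: 2 4 5 6 8 7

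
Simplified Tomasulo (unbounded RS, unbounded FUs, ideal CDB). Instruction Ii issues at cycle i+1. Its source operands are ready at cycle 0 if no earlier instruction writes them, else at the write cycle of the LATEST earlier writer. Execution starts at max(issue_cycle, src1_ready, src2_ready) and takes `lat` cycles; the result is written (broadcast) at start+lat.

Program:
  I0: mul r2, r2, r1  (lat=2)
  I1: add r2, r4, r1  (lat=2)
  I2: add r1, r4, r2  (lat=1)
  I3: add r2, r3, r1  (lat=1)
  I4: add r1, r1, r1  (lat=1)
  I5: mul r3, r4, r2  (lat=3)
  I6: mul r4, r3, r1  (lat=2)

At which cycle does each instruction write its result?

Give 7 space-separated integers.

Answer: 3 4 5 6 6 9 11

Derivation:
I0 mul r2: issue@1 deps=(None,None) exec_start@1 write@3
I1 add r2: issue@2 deps=(None,None) exec_start@2 write@4
I2 add r1: issue@3 deps=(None,1) exec_start@4 write@5
I3 add r2: issue@4 deps=(None,2) exec_start@5 write@6
I4 add r1: issue@5 deps=(2,2) exec_start@5 write@6
I5 mul r3: issue@6 deps=(None,3) exec_start@6 write@9
I6 mul r4: issue@7 deps=(5,4) exec_start@9 write@11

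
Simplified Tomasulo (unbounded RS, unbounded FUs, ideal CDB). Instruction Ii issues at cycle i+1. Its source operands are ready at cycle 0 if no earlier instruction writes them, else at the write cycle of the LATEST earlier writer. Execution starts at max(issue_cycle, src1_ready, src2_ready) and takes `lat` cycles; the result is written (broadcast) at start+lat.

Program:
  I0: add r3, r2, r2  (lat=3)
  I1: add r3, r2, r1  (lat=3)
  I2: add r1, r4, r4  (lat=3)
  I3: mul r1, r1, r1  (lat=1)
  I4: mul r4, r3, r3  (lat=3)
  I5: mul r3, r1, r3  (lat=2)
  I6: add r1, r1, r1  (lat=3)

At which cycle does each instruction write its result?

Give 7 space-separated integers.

I0 add r3: issue@1 deps=(None,None) exec_start@1 write@4
I1 add r3: issue@2 deps=(None,None) exec_start@2 write@5
I2 add r1: issue@3 deps=(None,None) exec_start@3 write@6
I3 mul r1: issue@4 deps=(2,2) exec_start@6 write@7
I4 mul r4: issue@5 deps=(1,1) exec_start@5 write@8
I5 mul r3: issue@6 deps=(3,1) exec_start@7 write@9
I6 add r1: issue@7 deps=(3,3) exec_start@7 write@10

Answer: 4 5 6 7 8 9 10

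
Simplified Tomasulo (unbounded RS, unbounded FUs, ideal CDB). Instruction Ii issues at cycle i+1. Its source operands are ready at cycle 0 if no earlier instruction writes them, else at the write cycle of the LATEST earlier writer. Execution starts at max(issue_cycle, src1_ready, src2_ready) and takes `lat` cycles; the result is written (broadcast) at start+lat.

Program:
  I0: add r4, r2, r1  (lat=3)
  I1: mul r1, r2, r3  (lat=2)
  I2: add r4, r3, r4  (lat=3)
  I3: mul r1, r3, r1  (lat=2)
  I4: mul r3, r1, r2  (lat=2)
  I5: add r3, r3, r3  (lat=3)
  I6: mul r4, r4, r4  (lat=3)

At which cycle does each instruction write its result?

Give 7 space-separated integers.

Answer: 4 4 7 6 8 11 10

Derivation:
I0 add r4: issue@1 deps=(None,None) exec_start@1 write@4
I1 mul r1: issue@2 deps=(None,None) exec_start@2 write@4
I2 add r4: issue@3 deps=(None,0) exec_start@4 write@7
I3 mul r1: issue@4 deps=(None,1) exec_start@4 write@6
I4 mul r3: issue@5 deps=(3,None) exec_start@6 write@8
I5 add r3: issue@6 deps=(4,4) exec_start@8 write@11
I6 mul r4: issue@7 deps=(2,2) exec_start@7 write@10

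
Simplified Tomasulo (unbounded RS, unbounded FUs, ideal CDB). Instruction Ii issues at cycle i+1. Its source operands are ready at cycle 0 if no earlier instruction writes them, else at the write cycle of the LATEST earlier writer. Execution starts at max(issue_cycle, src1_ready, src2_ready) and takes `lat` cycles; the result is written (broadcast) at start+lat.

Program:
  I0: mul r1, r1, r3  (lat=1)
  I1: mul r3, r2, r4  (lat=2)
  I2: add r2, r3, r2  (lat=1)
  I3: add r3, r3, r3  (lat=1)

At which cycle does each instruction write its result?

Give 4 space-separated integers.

I0 mul r1: issue@1 deps=(None,None) exec_start@1 write@2
I1 mul r3: issue@2 deps=(None,None) exec_start@2 write@4
I2 add r2: issue@3 deps=(1,None) exec_start@4 write@5
I3 add r3: issue@4 deps=(1,1) exec_start@4 write@5

Answer: 2 4 5 5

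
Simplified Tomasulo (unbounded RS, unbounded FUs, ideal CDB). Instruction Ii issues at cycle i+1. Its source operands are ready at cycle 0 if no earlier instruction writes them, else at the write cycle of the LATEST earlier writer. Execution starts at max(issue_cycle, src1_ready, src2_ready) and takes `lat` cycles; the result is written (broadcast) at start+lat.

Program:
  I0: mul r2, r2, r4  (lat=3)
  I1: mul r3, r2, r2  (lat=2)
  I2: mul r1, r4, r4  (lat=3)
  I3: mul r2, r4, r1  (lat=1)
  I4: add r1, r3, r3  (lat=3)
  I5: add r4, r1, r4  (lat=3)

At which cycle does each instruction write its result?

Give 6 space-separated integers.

Answer: 4 6 6 7 9 12

Derivation:
I0 mul r2: issue@1 deps=(None,None) exec_start@1 write@4
I1 mul r3: issue@2 deps=(0,0) exec_start@4 write@6
I2 mul r1: issue@3 deps=(None,None) exec_start@3 write@6
I3 mul r2: issue@4 deps=(None,2) exec_start@6 write@7
I4 add r1: issue@5 deps=(1,1) exec_start@6 write@9
I5 add r4: issue@6 deps=(4,None) exec_start@9 write@12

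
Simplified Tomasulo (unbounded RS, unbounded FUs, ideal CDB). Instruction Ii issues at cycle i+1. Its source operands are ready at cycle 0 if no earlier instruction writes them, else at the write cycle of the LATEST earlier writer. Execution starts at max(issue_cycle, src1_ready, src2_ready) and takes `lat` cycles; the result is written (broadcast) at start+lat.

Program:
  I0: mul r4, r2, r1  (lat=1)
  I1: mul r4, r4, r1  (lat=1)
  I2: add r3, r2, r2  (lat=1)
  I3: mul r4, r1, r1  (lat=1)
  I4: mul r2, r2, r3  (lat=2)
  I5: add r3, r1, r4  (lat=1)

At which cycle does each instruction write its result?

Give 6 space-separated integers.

I0 mul r4: issue@1 deps=(None,None) exec_start@1 write@2
I1 mul r4: issue@2 deps=(0,None) exec_start@2 write@3
I2 add r3: issue@3 deps=(None,None) exec_start@3 write@4
I3 mul r4: issue@4 deps=(None,None) exec_start@4 write@5
I4 mul r2: issue@5 deps=(None,2) exec_start@5 write@7
I5 add r3: issue@6 deps=(None,3) exec_start@6 write@7

Answer: 2 3 4 5 7 7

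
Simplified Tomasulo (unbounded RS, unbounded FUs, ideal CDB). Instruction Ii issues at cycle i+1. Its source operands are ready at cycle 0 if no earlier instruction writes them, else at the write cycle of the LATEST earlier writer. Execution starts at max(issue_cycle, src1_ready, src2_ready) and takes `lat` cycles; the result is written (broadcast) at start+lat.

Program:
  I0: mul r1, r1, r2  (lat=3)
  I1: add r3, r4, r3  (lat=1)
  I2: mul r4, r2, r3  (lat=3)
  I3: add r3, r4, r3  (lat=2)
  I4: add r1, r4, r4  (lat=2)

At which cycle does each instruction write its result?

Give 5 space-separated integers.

I0 mul r1: issue@1 deps=(None,None) exec_start@1 write@4
I1 add r3: issue@2 deps=(None,None) exec_start@2 write@3
I2 mul r4: issue@3 deps=(None,1) exec_start@3 write@6
I3 add r3: issue@4 deps=(2,1) exec_start@6 write@8
I4 add r1: issue@5 deps=(2,2) exec_start@6 write@8

Answer: 4 3 6 8 8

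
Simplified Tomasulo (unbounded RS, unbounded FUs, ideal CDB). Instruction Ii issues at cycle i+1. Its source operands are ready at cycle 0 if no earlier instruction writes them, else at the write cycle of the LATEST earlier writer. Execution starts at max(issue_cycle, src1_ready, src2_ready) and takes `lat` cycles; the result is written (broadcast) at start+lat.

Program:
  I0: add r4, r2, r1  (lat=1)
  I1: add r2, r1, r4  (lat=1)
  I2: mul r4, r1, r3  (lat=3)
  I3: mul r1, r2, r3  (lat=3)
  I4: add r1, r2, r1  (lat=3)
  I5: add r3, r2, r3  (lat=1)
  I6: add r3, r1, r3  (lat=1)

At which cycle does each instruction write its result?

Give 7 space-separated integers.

I0 add r4: issue@1 deps=(None,None) exec_start@1 write@2
I1 add r2: issue@2 deps=(None,0) exec_start@2 write@3
I2 mul r4: issue@3 deps=(None,None) exec_start@3 write@6
I3 mul r1: issue@4 deps=(1,None) exec_start@4 write@7
I4 add r1: issue@5 deps=(1,3) exec_start@7 write@10
I5 add r3: issue@6 deps=(1,None) exec_start@6 write@7
I6 add r3: issue@7 deps=(4,5) exec_start@10 write@11

Answer: 2 3 6 7 10 7 11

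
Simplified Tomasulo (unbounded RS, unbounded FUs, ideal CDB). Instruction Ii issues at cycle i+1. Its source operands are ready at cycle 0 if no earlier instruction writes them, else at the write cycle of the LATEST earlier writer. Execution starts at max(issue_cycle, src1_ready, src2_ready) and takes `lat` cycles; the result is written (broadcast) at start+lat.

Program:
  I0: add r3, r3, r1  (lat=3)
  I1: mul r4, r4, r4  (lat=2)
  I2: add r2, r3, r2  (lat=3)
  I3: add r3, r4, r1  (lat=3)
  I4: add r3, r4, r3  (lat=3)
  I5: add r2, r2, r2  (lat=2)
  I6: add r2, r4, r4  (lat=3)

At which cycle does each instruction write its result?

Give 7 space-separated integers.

Answer: 4 4 7 7 10 9 10

Derivation:
I0 add r3: issue@1 deps=(None,None) exec_start@1 write@4
I1 mul r4: issue@2 deps=(None,None) exec_start@2 write@4
I2 add r2: issue@3 deps=(0,None) exec_start@4 write@7
I3 add r3: issue@4 deps=(1,None) exec_start@4 write@7
I4 add r3: issue@5 deps=(1,3) exec_start@7 write@10
I5 add r2: issue@6 deps=(2,2) exec_start@7 write@9
I6 add r2: issue@7 deps=(1,1) exec_start@7 write@10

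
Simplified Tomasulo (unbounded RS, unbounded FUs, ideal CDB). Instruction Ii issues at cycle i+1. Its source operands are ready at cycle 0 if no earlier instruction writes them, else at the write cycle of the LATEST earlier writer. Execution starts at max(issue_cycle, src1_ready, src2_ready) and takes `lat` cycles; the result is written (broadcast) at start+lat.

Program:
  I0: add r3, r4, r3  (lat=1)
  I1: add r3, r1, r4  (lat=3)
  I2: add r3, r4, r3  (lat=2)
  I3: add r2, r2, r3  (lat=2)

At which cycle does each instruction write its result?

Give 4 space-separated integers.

I0 add r3: issue@1 deps=(None,None) exec_start@1 write@2
I1 add r3: issue@2 deps=(None,None) exec_start@2 write@5
I2 add r3: issue@3 deps=(None,1) exec_start@5 write@7
I3 add r2: issue@4 deps=(None,2) exec_start@7 write@9

Answer: 2 5 7 9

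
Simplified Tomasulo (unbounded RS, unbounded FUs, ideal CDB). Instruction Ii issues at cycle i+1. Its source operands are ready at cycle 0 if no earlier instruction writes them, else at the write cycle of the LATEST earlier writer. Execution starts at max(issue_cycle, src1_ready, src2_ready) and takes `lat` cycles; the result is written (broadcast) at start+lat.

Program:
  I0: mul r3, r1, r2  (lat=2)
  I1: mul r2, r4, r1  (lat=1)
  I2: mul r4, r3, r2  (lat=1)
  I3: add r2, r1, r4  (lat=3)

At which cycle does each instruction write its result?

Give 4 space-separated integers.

Answer: 3 3 4 7

Derivation:
I0 mul r3: issue@1 deps=(None,None) exec_start@1 write@3
I1 mul r2: issue@2 deps=(None,None) exec_start@2 write@3
I2 mul r4: issue@3 deps=(0,1) exec_start@3 write@4
I3 add r2: issue@4 deps=(None,2) exec_start@4 write@7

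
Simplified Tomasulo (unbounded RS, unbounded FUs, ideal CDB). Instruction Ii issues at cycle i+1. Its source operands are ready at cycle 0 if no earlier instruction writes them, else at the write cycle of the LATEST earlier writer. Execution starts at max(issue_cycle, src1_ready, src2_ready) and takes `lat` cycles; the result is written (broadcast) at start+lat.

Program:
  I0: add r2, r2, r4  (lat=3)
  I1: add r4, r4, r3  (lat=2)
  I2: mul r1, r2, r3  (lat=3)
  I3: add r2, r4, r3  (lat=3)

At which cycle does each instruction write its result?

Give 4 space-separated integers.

Answer: 4 4 7 7

Derivation:
I0 add r2: issue@1 deps=(None,None) exec_start@1 write@4
I1 add r4: issue@2 deps=(None,None) exec_start@2 write@4
I2 mul r1: issue@3 deps=(0,None) exec_start@4 write@7
I3 add r2: issue@4 deps=(1,None) exec_start@4 write@7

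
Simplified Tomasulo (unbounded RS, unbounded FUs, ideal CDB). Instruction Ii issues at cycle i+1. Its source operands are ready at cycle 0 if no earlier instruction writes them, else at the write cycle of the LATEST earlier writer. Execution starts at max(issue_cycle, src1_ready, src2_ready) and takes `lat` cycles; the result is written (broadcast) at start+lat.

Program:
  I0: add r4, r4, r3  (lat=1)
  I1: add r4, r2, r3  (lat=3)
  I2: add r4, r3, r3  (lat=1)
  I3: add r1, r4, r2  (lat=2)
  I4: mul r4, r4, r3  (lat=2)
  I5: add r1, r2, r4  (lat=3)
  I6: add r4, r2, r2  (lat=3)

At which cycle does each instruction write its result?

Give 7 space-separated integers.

Answer: 2 5 4 6 7 10 10

Derivation:
I0 add r4: issue@1 deps=(None,None) exec_start@1 write@2
I1 add r4: issue@2 deps=(None,None) exec_start@2 write@5
I2 add r4: issue@3 deps=(None,None) exec_start@3 write@4
I3 add r1: issue@4 deps=(2,None) exec_start@4 write@6
I4 mul r4: issue@5 deps=(2,None) exec_start@5 write@7
I5 add r1: issue@6 deps=(None,4) exec_start@7 write@10
I6 add r4: issue@7 deps=(None,None) exec_start@7 write@10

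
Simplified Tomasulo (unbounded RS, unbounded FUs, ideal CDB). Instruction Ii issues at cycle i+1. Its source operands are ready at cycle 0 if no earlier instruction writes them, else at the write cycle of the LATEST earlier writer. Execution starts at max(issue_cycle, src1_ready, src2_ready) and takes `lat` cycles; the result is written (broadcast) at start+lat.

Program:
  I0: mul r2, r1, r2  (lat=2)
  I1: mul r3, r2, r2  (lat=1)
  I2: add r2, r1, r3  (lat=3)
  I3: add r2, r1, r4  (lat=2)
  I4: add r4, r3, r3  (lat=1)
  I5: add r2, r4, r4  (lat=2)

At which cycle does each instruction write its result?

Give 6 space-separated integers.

I0 mul r2: issue@1 deps=(None,None) exec_start@1 write@3
I1 mul r3: issue@2 deps=(0,0) exec_start@3 write@4
I2 add r2: issue@3 deps=(None,1) exec_start@4 write@7
I3 add r2: issue@4 deps=(None,None) exec_start@4 write@6
I4 add r4: issue@5 deps=(1,1) exec_start@5 write@6
I5 add r2: issue@6 deps=(4,4) exec_start@6 write@8

Answer: 3 4 7 6 6 8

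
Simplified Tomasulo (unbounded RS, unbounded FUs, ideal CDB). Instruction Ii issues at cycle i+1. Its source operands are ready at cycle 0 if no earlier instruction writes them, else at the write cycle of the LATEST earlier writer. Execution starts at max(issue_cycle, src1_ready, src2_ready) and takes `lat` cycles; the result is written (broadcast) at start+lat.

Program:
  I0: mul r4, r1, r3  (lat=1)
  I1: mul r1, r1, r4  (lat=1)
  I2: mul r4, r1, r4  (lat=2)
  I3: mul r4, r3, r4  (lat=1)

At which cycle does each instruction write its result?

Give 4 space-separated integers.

Answer: 2 3 5 6

Derivation:
I0 mul r4: issue@1 deps=(None,None) exec_start@1 write@2
I1 mul r1: issue@2 deps=(None,0) exec_start@2 write@3
I2 mul r4: issue@3 deps=(1,0) exec_start@3 write@5
I3 mul r4: issue@4 deps=(None,2) exec_start@5 write@6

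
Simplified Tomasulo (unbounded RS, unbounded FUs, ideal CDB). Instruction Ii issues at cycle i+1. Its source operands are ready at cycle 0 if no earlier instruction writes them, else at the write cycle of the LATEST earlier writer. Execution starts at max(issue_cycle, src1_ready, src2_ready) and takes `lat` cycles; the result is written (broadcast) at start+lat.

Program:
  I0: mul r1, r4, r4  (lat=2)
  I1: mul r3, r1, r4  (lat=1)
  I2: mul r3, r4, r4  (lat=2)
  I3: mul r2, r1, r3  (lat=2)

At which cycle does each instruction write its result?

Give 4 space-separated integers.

Answer: 3 4 5 7

Derivation:
I0 mul r1: issue@1 deps=(None,None) exec_start@1 write@3
I1 mul r3: issue@2 deps=(0,None) exec_start@3 write@4
I2 mul r3: issue@3 deps=(None,None) exec_start@3 write@5
I3 mul r2: issue@4 deps=(0,2) exec_start@5 write@7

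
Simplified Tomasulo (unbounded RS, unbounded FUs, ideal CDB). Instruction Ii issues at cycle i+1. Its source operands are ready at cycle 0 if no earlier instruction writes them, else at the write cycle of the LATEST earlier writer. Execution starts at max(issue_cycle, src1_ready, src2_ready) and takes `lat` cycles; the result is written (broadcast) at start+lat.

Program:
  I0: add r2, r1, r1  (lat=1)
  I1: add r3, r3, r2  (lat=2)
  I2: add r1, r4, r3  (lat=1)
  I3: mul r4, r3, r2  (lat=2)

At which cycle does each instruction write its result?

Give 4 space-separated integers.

Answer: 2 4 5 6

Derivation:
I0 add r2: issue@1 deps=(None,None) exec_start@1 write@2
I1 add r3: issue@2 deps=(None,0) exec_start@2 write@4
I2 add r1: issue@3 deps=(None,1) exec_start@4 write@5
I3 mul r4: issue@4 deps=(1,0) exec_start@4 write@6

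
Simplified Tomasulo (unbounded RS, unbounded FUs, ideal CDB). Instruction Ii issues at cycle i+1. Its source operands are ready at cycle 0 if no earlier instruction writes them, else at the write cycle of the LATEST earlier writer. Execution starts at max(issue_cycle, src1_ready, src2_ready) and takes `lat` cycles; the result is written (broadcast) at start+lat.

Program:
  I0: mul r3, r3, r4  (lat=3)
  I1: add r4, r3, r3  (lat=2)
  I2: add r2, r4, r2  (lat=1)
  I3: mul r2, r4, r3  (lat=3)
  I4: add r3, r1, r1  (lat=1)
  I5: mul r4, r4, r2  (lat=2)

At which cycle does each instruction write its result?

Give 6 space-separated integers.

Answer: 4 6 7 9 6 11

Derivation:
I0 mul r3: issue@1 deps=(None,None) exec_start@1 write@4
I1 add r4: issue@2 deps=(0,0) exec_start@4 write@6
I2 add r2: issue@3 deps=(1,None) exec_start@6 write@7
I3 mul r2: issue@4 deps=(1,0) exec_start@6 write@9
I4 add r3: issue@5 deps=(None,None) exec_start@5 write@6
I5 mul r4: issue@6 deps=(1,3) exec_start@9 write@11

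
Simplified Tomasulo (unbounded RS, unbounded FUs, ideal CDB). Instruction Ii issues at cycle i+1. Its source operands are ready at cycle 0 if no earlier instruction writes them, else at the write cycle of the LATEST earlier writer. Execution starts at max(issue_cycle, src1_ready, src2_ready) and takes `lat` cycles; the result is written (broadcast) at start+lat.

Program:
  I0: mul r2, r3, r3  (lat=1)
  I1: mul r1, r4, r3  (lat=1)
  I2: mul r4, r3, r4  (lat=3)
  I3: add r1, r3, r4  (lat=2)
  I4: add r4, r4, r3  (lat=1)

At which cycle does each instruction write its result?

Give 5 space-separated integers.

Answer: 2 3 6 8 7

Derivation:
I0 mul r2: issue@1 deps=(None,None) exec_start@1 write@2
I1 mul r1: issue@2 deps=(None,None) exec_start@2 write@3
I2 mul r4: issue@3 deps=(None,None) exec_start@3 write@6
I3 add r1: issue@4 deps=(None,2) exec_start@6 write@8
I4 add r4: issue@5 deps=(2,None) exec_start@6 write@7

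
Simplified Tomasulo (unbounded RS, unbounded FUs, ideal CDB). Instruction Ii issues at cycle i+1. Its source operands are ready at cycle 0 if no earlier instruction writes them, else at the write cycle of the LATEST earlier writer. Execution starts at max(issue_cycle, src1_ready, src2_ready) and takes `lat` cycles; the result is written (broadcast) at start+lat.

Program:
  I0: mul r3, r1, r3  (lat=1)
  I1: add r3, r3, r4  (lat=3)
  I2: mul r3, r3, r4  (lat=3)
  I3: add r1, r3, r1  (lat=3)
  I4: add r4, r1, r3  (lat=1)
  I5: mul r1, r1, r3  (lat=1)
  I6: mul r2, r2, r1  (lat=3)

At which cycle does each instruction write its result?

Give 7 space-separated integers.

I0 mul r3: issue@1 deps=(None,None) exec_start@1 write@2
I1 add r3: issue@2 deps=(0,None) exec_start@2 write@5
I2 mul r3: issue@3 deps=(1,None) exec_start@5 write@8
I3 add r1: issue@4 deps=(2,None) exec_start@8 write@11
I4 add r4: issue@5 deps=(3,2) exec_start@11 write@12
I5 mul r1: issue@6 deps=(3,2) exec_start@11 write@12
I6 mul r2: issue@7 deps=(None,5) exec_start@12 write@15

Answer: 2 5 8 11 12 12 15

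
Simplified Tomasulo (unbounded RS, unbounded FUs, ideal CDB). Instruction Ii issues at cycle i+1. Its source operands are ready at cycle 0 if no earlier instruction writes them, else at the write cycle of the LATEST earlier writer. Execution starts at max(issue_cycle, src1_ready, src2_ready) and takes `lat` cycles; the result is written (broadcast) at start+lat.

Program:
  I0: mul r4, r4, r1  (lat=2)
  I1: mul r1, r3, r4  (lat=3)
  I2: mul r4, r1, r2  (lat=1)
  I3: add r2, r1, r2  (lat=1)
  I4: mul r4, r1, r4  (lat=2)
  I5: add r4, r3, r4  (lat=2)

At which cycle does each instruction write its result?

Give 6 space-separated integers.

I0 mul r4: issue@1 deps=(None,None) exec_start@1 write@3
I1 mul r1: issue@2 deps=(None,0) exec_start@3 write@6
I2 mul r4: issue@3 deps=(1,None) exec_start@6 write@7
I3 add r2: issue@4 deps=(1,None) exec_start@6 write@7
I4 mul r4: issue@5 deps=(1,2) exec_start@7 write@9
I5 add r4: issue@6 deps=(None,4) exec_start@9 write@11

Answer: 3 6 7 7 9 11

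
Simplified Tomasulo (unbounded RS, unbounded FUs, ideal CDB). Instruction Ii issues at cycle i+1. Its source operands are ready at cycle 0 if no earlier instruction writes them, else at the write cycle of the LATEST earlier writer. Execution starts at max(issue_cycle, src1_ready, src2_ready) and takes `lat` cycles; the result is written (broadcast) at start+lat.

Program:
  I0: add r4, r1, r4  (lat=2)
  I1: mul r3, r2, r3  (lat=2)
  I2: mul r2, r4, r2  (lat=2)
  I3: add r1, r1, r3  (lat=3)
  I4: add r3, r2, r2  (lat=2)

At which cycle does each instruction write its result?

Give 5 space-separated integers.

Answer: 3 4 5 7 7

Derivation:
I0 add r4: issue@1 deps=(None,None) exec_start@1 write@3
I1 mul r3: issue@2 deps=(None,None) exec_start@2 write@4
I2 mul r2: issue@3 deps=(0,None) exec_start@3 write@5
I3 add r1: issue@4 deps=(None,1) exec_start@4 write@7
I4 add r3: issue@5 deps=(2,2) exec_start@5 write@7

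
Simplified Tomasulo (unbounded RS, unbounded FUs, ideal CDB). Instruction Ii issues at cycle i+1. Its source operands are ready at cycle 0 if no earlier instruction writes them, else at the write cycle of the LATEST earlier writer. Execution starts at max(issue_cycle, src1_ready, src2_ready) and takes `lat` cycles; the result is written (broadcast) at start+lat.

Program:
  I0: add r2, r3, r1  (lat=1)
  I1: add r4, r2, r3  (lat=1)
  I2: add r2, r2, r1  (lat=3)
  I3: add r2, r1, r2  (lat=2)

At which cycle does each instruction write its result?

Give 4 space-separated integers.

I0 add r2: issue@1 deps=(None,None) exec_start@1 write@2
I1 add r4: issue@2 deps=(0,None) exec_start@2 write@3
I2 add r2: issue@3 deps=(0,None) exec_start@3 write@6
I3 add r2: issue@4 deps=(None,2) exec_start@6 write@8

Answer: 2 3 6 8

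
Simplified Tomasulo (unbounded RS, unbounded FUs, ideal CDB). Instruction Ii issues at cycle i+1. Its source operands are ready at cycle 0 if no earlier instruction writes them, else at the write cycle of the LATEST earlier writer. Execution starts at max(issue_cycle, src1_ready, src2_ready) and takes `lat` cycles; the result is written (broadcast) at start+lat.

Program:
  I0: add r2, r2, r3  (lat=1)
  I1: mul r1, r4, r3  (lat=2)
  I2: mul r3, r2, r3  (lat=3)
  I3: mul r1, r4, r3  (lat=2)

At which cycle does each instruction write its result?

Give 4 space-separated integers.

Answer: 2 4 6 8

Derivation:
I0 add r2: issue@1 deps=(None,None) exec_start@1 write@2
I1 mul r1: issue@2 deps=(None,None) exec_start@2 write@4
I2 mul r3: issue@3 deps=(0,None) exec_start@3 write@6
I3 mul r1: issue@4 deps=(None,2) exec_start@6 write@8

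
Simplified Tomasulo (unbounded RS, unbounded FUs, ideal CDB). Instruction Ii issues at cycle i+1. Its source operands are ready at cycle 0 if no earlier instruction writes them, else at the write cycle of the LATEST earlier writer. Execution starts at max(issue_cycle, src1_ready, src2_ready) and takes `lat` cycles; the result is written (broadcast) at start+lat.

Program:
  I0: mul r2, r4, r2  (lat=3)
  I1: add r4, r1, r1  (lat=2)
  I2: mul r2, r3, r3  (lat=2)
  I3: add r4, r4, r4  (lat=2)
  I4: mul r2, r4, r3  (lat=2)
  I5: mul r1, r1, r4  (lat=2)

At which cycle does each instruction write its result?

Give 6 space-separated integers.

Answer: 4 4 5 6 8 8

Derivation:
I0 mul r2: issue@1 deps=(None,None) exec_start@1 write@4
I1 add r4: issue@2 deps=(None,None) exec_start@2 write@4
I2 mul r2: issue@3 deps=(None,None) exec_start@3 write@5
I3 add r4: issue@4 deps=(1,1) exec_start@4 write@6
I4 mul r2: issue@5 deps=(3,None) exec_start@6 write@8
I5 mul r1: issue@6 deps=(None,3) exec_start@6 write@8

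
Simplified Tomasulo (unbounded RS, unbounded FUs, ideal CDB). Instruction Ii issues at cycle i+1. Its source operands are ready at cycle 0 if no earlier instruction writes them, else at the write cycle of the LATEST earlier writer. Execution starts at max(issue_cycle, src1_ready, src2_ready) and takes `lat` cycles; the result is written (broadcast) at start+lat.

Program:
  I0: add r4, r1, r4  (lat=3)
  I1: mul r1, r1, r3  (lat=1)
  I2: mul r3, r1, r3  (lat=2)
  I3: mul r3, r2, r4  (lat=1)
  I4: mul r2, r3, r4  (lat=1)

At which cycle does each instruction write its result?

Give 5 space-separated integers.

I0 add r4: issue@1 deps=(None,None) exec_start@1 write@4
I1 mul r1: issue@2 deps=(None,None) exec_start@2 write@3
I2 mul r3: issue@3 deps=(1,None) exec_start@3 write@5
I3 mul r3: issue@4 deps=(None,0) exec_start@4 write@5
I4 mul r2: issue@5 deps=(3,0) exec_start@5 write@6

Answer: 4 3 5 5 6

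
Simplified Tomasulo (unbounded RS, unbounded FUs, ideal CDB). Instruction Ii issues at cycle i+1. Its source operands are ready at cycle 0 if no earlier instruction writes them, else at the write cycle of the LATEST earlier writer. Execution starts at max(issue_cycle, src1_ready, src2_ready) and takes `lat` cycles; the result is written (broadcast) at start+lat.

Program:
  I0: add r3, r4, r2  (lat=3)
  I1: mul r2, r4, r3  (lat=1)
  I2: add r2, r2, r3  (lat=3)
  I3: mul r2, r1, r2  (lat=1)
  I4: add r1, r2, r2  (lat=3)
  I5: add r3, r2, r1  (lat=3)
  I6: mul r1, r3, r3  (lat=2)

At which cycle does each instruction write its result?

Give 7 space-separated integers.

Answer: 4 5 8 9 12 15 17

Derivation:
I0 add r3: issue@1 deps=(None,None) exec_start@1 write@4
I1 mul r2: issue@2 deps=(None,0) exec_start@4 write@5
I2 add r2: issue@3 deps=(1,0) exec_start@5 write@8
I3 mul r2: issue@4 deps=(None,2) exec_start@8 write@9
I4 add r1: issue@5 deps=(3,3) exec_start@9 write@12
I5 add r3: issue@6 deps=(3,4) exec_start@12 write@15
I6 mul r1: issue@7 deps=(5,5) exec_start@15 write@17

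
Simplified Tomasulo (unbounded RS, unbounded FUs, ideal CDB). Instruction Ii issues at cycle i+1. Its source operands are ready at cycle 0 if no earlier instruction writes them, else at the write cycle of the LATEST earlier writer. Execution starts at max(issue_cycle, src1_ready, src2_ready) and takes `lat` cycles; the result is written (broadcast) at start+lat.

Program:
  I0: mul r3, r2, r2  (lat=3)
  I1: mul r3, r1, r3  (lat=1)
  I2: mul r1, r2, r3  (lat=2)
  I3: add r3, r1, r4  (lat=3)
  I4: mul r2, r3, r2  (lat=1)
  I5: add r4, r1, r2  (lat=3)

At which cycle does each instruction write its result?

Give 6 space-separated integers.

I0 mul r3: issue@1 deps=(None,None) exec_start@1 write@4
I1 mul r3: issue@2 deps=(None,0) exec_start@4 write@5
I2 mul r1: issue@3 deps=(None,1) exec_start@5 write@7
I3 add r3: issue@4 deps=(2,None) exec_start@7 write@10
I4 mul r2: issue@5 deps=(3,None) exec_start@10 write@11
I5 add r4: issue@6 deps=(2,4) exec_start@11 write@14

Answer: 4 5 7 10 11 14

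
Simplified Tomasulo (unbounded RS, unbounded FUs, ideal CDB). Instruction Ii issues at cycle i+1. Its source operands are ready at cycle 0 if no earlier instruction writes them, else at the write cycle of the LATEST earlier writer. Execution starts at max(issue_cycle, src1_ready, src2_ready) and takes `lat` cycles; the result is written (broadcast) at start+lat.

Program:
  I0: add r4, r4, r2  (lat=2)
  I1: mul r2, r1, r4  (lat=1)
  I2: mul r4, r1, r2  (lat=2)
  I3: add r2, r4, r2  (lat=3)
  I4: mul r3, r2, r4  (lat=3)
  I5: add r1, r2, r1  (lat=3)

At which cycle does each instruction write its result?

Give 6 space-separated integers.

I0 add r4: issue@1 deps=(None,None) exec_start@1 write@3
I1 mul r2: issue@2 deps=(None,0) exec_start@3 write@4
I2 mul r4: issue@3 deps=(None,1) exec_start@4 write@6
I3 add r2: issue@4 deps=(2,1) exec_start@6 write@9
I4 mul r3: issue@5 deps=(3,2) exec_start@9 write@12
I5 add r1: issue@6 deps=(3,None) exec_start@9 write@12

Answer: 3 4 6 9 12 12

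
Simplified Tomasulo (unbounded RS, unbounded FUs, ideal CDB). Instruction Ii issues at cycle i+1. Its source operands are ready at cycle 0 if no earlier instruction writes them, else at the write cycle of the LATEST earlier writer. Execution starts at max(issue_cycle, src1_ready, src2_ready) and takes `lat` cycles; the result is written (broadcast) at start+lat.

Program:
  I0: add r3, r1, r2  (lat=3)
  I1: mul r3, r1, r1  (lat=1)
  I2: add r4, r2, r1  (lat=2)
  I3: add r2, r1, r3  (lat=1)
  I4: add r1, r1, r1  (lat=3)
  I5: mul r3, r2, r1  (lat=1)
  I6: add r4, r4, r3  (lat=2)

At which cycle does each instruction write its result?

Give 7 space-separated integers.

Answer: 4 3 5 5 8 9 11

Derivation:
I0 add r3: issue@1 deps=(None,None) exec_start@1 write@4
I1 mul r3: issue@2 deps=(None,None) exec_start@2 write@3
I2 add r4: issue@3 deps=(None,None) exec_start@3 write@5
I3 add r2: issue@4 deps=(None,1) exec_start@4 write@5
I4 add r1: issue@5 deps=(None,None) exec_start@5 write@8
I5 mul r3: issue@6 deps=(3,4) exec_start@8 write@9
I6 add r4: issue@7 deps=(2,5) exec_start@9 write@11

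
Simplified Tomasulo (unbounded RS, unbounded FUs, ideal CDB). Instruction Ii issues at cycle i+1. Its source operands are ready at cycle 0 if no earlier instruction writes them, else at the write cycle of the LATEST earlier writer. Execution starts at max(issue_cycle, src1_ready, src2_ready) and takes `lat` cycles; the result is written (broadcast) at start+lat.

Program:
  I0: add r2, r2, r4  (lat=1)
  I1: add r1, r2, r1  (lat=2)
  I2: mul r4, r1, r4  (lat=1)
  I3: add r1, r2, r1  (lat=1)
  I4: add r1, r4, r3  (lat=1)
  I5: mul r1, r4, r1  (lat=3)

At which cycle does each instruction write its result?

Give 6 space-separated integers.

I0 add r2: issue@1 deps=(None,None) exec_start@1 write@2
I1 add r1: issue@2 deps=(0,None) exec_start@2 write@4
I2 mul r4: issue@3 deps=(1,None) exec_start@4 write@5
I3 add r1: issue@4 deps=(0,1) exec_start@4 write@5
I4 add r1: issue@5 deps=(2,None) exec_start@5 write@6
I5 mul r1: issue@6 deps=(2,4) exec_start@6 write@9

Answer: 2 4 5 5 6 9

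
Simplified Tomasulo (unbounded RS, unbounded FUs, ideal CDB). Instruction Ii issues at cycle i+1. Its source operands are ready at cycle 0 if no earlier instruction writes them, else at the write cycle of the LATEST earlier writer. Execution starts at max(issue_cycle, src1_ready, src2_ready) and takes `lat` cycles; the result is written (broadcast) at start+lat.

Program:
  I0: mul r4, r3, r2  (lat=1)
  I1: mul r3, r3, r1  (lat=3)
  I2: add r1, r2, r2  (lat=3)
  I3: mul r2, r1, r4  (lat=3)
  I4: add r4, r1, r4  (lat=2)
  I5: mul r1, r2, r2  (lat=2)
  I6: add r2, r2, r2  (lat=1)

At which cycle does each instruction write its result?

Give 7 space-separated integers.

I0 mul r4: issue@1 deps=(None,None) exec_start@1 write@2
I1 mul r3: issue@2 deps=(None,None) exec_start@2 write@5
I2 add r1: issue@3 deps=(None,None) exec_start@3 write@6
I3 mul r2: issue@4 deps=(2,0) exec_start@6 write@9
I4 add r4: issue@5 deps=(2,0) exec_start@6 write@8
I5 mul r1: issue@6 deps=(3,3) exec_start@9 write@11
I6 add r2: issue@7 deps=(3,3) exec_start@9 write@10

Answer: 2 5 6 9 8 11 10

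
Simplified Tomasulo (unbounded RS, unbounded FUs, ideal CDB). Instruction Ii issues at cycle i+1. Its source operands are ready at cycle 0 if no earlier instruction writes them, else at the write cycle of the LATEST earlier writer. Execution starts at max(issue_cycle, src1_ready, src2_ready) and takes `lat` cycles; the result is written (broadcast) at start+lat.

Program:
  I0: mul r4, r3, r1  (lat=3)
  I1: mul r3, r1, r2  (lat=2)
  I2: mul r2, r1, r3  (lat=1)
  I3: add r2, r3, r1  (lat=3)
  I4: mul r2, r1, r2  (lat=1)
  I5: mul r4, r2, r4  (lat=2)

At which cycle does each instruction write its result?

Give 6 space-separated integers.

Answer: 4 4 5 7 8 10

Derivation:
I0 mul r4: issue@1 deps=(None,None) exec_start@1 write@4
I1 mul r3: issue@2 deps=(None,None) exec_start@2 write@4
I2 mul r2: issue@3 deps=(None,1) exec_start@4 write@5
I3 add r2: issue@4 deps=(1,None) exec_start@4 write@7
I4 mul r2: issue@5 deps=(None,3) exec_start@7 write@8
I5 mul r4: issue@6 deps=(4,0) exec_start@8 write@10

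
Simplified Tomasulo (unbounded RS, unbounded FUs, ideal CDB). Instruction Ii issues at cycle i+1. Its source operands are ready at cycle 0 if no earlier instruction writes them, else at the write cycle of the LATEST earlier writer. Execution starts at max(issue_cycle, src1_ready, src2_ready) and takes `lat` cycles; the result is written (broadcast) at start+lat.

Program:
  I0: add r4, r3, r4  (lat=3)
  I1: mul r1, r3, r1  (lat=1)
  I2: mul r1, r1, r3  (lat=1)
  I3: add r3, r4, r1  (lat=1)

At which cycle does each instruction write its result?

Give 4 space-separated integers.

I0 add r4: issue@1 deps=(None,None) exec_start@1 write@4
I1 mul r1: issue@2 deps=(None,None) exec_start@2 write@3
I2 mul r1: issue@3 deps=(1,None) exec_start@3 write@4
I3 add r3: issue@4 deps=(0,2) exec_start@4 write@5

Answer: 4 3 4 5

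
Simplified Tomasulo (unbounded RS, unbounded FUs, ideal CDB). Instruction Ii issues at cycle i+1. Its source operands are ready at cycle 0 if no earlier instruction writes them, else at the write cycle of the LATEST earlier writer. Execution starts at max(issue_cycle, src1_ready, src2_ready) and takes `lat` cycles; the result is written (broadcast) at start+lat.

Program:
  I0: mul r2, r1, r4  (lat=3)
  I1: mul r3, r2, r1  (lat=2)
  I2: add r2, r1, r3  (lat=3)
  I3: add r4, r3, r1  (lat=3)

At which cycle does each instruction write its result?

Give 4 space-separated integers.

I0 mul r2: issue@1 deps=(None,None) exec_start@1 write@4
I1 mul r3: issue@2 deps=(0,None) exec_start@4 write@6
I2 add r2: issue@3 deps=(None,1) exec_start@6 write@9
I3 add r4: issue@4 deps=(1,None) exec_start@6 write@9

Answer: 4 6 9 9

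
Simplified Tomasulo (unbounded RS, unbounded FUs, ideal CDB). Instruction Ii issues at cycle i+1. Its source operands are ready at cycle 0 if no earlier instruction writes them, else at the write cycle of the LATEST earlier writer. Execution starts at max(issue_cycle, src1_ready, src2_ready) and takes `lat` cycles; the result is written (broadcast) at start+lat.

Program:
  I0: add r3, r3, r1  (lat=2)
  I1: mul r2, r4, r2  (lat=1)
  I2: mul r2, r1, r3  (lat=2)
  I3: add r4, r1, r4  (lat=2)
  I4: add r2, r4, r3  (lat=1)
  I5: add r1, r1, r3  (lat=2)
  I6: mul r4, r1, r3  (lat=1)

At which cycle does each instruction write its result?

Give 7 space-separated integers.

I0 add r3: issue@1 deps=(None,None) exec_start@1 write@3
I1 mul r2: issue@2 deps=(None,None) exec_start@2 write@3
I2 mul r2: issue@3 deps=(None,0) exec_start@3 write@5
I3 add r4: issue@4 deps=(None,None) exec_start@4 write@6
I4 add r2: issue@5 deps=(3,0) exec_start@6 write@7
I5 add r1: issue@6 deps=(None,0) exec_start@6 write@8
I6 mul r4: issue@7 deps=(5,0) exec_start@8 write@9

Answer: 3 3 5 6 7 8 9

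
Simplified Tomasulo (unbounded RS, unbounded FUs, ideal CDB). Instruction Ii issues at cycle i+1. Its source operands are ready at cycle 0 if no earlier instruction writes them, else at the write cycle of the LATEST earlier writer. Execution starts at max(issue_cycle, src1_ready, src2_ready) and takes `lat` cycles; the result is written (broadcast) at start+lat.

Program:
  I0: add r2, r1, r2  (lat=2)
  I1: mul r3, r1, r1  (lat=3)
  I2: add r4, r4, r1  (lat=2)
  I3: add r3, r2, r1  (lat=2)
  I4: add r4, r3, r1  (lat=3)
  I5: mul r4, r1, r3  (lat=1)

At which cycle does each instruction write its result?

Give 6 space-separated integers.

Answer: 3 5 5 6 9 7

Derivation:
I0 add r2: issue@1 deps=(None,None) exec_start@1 write@3
I1 mul r3: issue@2 deps=(None,None) exec_start@2 write@5
I2 add r4: issue@3 deps=(None,None) exec_start@3 write@5
I3 add r3: issue@4 deps=(0,None) exec_start@4 write@6
I4 add r4: issue@5 deps=(3,None) exec_start@6 write@9
I5 mul r4: issue@6 deps=(None,3) exec_start@6 write@7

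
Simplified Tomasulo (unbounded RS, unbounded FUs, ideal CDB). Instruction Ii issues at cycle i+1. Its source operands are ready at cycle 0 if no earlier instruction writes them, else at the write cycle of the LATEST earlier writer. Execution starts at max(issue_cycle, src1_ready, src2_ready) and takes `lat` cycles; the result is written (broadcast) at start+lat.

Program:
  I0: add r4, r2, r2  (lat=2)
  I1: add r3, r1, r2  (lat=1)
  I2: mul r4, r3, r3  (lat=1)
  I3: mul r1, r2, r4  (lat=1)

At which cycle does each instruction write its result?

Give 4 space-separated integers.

Answer: 3 3 4 5

Derivation:
I0 add r4: issue@1 deps=(None,None) exec_start@1 write@3
I1 add r3: issue@2 deps=(None,None) exec_start@2 write@3
I2 mul r4: issue@3 deps=(1,1) exec_start@3 write@4
I3 mul r1: issue@4 deps=(None,2) exec_start@4 write@5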